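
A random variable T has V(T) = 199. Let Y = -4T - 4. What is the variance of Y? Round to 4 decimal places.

3184.0000

V(-4T - 4) = (-4)²·V(T) = 16·199 = 3184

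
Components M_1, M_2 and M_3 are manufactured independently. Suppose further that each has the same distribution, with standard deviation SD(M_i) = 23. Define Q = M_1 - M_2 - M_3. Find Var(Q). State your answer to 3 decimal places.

Var(M_i) = (23)² = 529
By independence, Var(Q) = (1)²Var(M_1) + (-1)²Var(M_2) + (-1)²Var(M_3)
= (1)²·529 + (-1)²·529 + (-1)²·529 = 1587

1587.000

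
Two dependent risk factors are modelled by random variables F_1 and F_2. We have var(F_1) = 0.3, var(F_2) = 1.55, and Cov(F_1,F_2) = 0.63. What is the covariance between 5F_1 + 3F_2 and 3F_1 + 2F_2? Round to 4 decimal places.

25.7700

Cov(5F_1 + 3F_2, 3F_1 + 2F_2) = (5)(3)var(F_1) + (3)(2)var(F_2) + [(5)(2) + (3)(3)]Cov(F_1,F_2)
= 15·0.3 + 6·1.55 + 19·0.63 = 25.77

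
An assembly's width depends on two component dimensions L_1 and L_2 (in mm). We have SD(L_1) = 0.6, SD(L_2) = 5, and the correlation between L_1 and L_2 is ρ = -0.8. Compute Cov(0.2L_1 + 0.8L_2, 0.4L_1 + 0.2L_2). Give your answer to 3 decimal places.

3.165

Var(L_1) = (0.6)² = 0.36;  Var(L_2) = (5)² = 25
Cov(L_1,L_2) = ρ·SD(L_1)·SD(L_2) = -0.8·0.6·5 = -2.4
Cov(0.2L_1 + 0.8L_2, 0.4L_1 + 0.2L_2) = (0.2)(0.4)Var(L_1) + (0.8)(0.2)Var(L_2) + [(0.2)(0.2) + (0.8)(0.4)]Cov(L_1,L_2)
= 0.08·0.36 + 0.16·25 + 0.36·-2.4 = 3.1648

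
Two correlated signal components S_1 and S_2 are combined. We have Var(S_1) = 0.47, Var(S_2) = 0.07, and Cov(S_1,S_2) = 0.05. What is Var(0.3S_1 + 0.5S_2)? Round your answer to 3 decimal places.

Var(0.3S_1 + 0.5S_2) = (0.3)²·Var(S_1) + (0.5)²·Var(S_2) + 2·(0.3)·(0.5)·Cov(S_1,S_2)
= 0.09·0.47 + 0.25·0.07 + 0.3·0.05 = 0.0748

0.075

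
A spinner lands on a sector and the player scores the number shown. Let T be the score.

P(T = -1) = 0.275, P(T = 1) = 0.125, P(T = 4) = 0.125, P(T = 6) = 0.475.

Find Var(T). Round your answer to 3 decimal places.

E[T] = (-1)(0.275) + (1)(0.125) + (4)(0.125) + (6)(0.475) = 3.2
E[T²] = (-1)²(0.275) + (1)²(0.125) + (4)²(0.125) + (6)²(0.475) = 19.5
Var(T) = E[T²] − (E[T])² = 19.5 − (3.2)² = 9.26

9.260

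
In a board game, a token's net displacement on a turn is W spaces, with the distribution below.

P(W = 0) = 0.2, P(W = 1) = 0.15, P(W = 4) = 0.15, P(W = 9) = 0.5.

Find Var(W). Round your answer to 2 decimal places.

E[W] = (0)(0.2) + (1)(0.15) + (4)(0.15) + (9)(0.5) = 5.25
E[W²] = (0)²(0.2) + (1)²(0.15) + (4)²(0.15) + (9)²(0.5) = 43.05
Var(W) = E[W²] − (E[W])² = 43.05 − (5.25)² = 15.4875

15.49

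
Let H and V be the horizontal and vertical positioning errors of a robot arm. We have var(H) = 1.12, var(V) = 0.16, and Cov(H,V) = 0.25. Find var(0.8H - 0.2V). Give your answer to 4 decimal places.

var(0.8H - 0.2V) = (0.8)²·var(H) + (-0.2)²·var(V) + 2·(0.8)·(-0.2)·Cov(H,V)
= 0.64·1.12 + 0.04·0.16 + -0.32·0.25 = 0.6432

0.6432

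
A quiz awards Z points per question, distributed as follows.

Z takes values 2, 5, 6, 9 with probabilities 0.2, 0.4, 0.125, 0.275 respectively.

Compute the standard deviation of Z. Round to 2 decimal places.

2.44

E[Z] = (2)(0.2) + (5)(0.4) + (6)(0.125) + (9)(0.275) = 5.625
E[Z²] = (2)²(0.2) + (5)²(0.4) + (6)²(0.125) + (9)²(0.275) = 37.575
Var(Z) = E[Z²] − (E[Z])² = 37.575 − (5.625)² = 5.934375
sd(Z) = √5.934375 ≈ 2.44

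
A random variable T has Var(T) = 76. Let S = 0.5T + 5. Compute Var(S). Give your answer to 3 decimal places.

19.000

Var(0.5T + 5) = (0.5)²·Var(T) = 0.25·76 = 19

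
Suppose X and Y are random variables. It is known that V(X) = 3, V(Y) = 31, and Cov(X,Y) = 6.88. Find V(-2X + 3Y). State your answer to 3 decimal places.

V(-2X + 3Y) = (-2)²·V(X) + (3)²·V(Y) + 2·(-2)·(3)·Cov(X,Y)
= 4·3 + 9·31 + -12·6.88 = 208.44

208.440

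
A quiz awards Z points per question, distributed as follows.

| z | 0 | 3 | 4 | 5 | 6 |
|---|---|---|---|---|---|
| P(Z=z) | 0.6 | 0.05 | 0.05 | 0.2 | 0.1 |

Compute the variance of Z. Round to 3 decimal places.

E[Z] = (0)(0.6) + (3)(0.05) + (4)(0.05) + (5)(0.2) + (6)(0.1) = 1.95
E[Z²] = (0)²(0.6) + (3)²(0.05) + (4)²(0.05) + (5)²(0.2) + (6)²(0.1) = 9.85
V(Z) = E[Z²] − (E[Z])² = 9.85 − (1.95)² = 6.0475

6.048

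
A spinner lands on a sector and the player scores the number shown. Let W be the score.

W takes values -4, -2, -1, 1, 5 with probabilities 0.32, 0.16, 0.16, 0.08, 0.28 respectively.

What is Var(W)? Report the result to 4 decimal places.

12.9216

E[W] = (-4)(0.32) + (-2)(0.16) + (-1)(0.16) + (1)(0.08) + (5)(0.28) = -0.28
E[W²] = (-4)²(0.32) + (-2)²(0.16) + (-1)²(0.16) + (1)²(0.08) + (5)²(0.28) = 13
Var(W) = E[W²] − (E[W])² = 13 − (-0.28)² = 12.9216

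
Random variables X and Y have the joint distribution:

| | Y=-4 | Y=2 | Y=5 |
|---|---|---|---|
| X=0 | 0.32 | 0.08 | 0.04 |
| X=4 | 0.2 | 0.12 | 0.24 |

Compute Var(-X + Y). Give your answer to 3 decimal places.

13.610

E[X] = 2.24,  E[Y] = -0.28,  E[XY] = 2.56
Var(X) = 8.96 − (2.24)² = 3.9424;  Var(Y) = 16.12 − (-0.28)² = 16.0416
cov(X,Y) = 2.56 − (2.24)(-0.28) = 3.1872
Var(-X + Y) = (-1)²·3.9424 + (1)²·16.0416 + 2·(-1)·(1)·3.1872 = 13.6096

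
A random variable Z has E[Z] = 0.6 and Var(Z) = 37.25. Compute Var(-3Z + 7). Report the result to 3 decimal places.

335.250

Var(-3Z + 7) = (-3)²·Var(Z) = 9·37.25 = 335.25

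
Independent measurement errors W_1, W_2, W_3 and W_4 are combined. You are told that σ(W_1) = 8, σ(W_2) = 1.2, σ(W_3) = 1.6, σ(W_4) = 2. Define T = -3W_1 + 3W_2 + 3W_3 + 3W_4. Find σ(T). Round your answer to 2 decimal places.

var(W_1) = 64, var(W_2) = 1.44, var(W_3) = 2.56, var(W_4) = 4
By independence, var(T) = (-3)²var(W_1) + (3)²var(W_2) + (3)²var(W_3) + (3)²var(W_4)
= (-3)²·64 + (3)²·1.44 + (3)²·2.56 + (3)²·4 = 648
σ(T) = √648 ≈ 25.46

25.46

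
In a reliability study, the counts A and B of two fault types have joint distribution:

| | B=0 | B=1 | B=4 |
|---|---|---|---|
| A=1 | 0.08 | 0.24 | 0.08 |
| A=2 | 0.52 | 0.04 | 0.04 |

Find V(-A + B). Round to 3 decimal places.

E[A] = 1.6,  E[B] = 0.76,  E[AB] = 0.96
V(A) = 2.8 − (1.6)² = 0.24;  V(B) = 2.2 − (0.76)² = 1.6224
Cov(A,B) = 0.96 − (1.6)(0.76) = -0.256
V(-A + B) = (-1)²·0.24 + (1)²·1.6224 + 2·(-1)·(1)·-0.256 = 2.3744

2.374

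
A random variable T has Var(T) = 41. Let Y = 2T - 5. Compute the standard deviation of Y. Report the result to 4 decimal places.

Var(2T - 5) = (2)²·41 = 164
sd(Y) = √164 ≈ 12.8062

12.8062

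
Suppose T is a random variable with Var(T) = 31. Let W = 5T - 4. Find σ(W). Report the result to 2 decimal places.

Var(5T - 4) = (5)²·31 = 775
σ(W) = √775 ≈ 27.84

27.84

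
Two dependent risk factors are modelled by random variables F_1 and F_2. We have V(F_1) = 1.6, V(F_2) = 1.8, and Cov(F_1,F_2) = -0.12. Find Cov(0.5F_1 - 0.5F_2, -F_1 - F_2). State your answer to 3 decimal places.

Cov(0.5F_1 - 0.5F_2, -F_1 - F_2) = (0.5)(-1)V(F_1) + (-0.5)(-1)V(F_2) + [(0.5)(-1) + (-0.5)(-1)]Cov(F_1,F_2)
= -0.5·1.6 + 0.5·1.8 + 0·-0.12 = 0.1

0.100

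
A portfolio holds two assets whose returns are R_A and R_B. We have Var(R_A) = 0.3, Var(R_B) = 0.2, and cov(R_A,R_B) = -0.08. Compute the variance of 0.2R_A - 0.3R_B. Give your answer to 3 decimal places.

0.040

Var(0.2R_A - 0.3R_B) = (0.2)²·Var(R_A) + (-0.3)²·Var(R_B) + 2·(0.2)·(-0.3)·cov(R_A,R_B)
= 0.04·0.3 + 0.09·0.2 + -0.12·-0.08 = 0.0396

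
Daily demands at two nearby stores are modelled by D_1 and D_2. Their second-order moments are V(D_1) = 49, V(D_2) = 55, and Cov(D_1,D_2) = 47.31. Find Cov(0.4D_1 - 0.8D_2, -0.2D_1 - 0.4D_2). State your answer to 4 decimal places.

13.6800

Cov(0.4D_1 - 0.8D_2, -0.2D_1 - 0.4D_2) = (0.4)(-0.2)V(D_1) + (-0.8)(-0.4)V(D_2) + [(0.4)(-0.4) + (-0.8)(-0.2)]Cov(D_1,D_2)
= -0.08·49 + 0.32·55 + 0·47.31 = 13.68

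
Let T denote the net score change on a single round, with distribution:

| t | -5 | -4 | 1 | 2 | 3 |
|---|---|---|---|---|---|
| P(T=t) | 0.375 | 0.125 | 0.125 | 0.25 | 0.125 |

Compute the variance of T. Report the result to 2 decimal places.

E[T] = (-5)(0.375) + (-4)(0.125) + (1)(0.125) + (2)(0.25) + (3)(0.125) = -1.375
E[T²] = (-5)²(0.375) + (-4)²(0.125) + (1)²(0.125) + (2)²(0.25) + (3)²(0.125) = 13.625
V(T) = E[T²] − (E[T])² = 13.625 − (-1.375)² = 11.734375

11.73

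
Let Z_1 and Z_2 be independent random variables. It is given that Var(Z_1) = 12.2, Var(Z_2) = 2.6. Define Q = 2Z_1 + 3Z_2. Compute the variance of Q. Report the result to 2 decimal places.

By independence, Var(Q) = (2)²Var(Z_1) + (3)²Var(Z_2)
= (2)²·12.2 + (3)²·2.6 = 72.2

72.20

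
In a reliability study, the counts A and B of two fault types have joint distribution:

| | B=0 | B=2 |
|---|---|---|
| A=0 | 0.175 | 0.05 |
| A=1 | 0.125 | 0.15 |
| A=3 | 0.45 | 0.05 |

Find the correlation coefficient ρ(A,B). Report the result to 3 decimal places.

-0.260

E[A] = 1.775,  E[B] = 0.5
E[AB] = 0.6
Cov(A,B) = E[AB] − E[A]E[B] = 0.6 − (1.775)(0.5) = -0.2875
Var(A) = 1.624375,  Var(B) = 0.75
ρ = -0.2875 / √(1.624375·0.75) ≈ -0.260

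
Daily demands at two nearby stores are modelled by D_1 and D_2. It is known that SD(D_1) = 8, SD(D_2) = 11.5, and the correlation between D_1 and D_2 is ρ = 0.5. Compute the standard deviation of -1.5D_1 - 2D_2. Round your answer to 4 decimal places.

var(D_1) = (8)² = 64;  var(D_2) = (11.5)² = 132.25
cov(D_1,D_2) = ρ·SD(D_1)·SD(D_2) = 0.5·8·11.5 = 46
var(-1.5D_1 - 2D_2) = (-1.5)²·var(D_1) + (-2)²·var(D_2) + 2·(-1.5)·(-2)·cov(D_1,D_2)
= 2.25·64 + 4·132.25 + 6·46 = 949
SD(-1.5D_1 - 2D_2) = √949 ≈ 30.8058

30.8058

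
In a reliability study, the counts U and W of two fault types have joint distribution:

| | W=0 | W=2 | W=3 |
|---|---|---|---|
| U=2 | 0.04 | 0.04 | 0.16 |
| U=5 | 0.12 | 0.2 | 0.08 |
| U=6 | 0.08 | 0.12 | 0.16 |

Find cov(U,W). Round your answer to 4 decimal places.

E[U] = 4.64,  E[W] = 1.92
E[UW] = 8.64
cov(U,W) = E[UW] − E[U]E[W] = 8.64 − (4.64)(1.92) = -0.2688

-0.2688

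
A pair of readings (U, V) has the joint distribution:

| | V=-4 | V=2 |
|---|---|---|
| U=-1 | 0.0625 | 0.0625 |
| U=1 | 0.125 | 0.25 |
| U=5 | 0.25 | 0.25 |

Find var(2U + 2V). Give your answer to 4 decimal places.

E[U] = 2.75,  E[V] = -0.625,  E[UV] = -2.375
var(U) = 13 − (2.75)² = 5.4375;  var(V) = 9.25 − (-0.625)² = 8.859375
cov(U,V) = -2.375 − (2.75)(-0.625) = -0.65625
var(2U + 2V) = (2)²·5.4375 + (2)²·8.859375 + 2·(2)·(2)·-0.65625 = 51.9375

51.9375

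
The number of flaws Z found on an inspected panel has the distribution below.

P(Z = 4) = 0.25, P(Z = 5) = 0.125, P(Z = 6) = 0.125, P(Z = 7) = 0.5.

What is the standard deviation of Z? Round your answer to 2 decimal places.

1.27

E[Z] = (4)(0.25) + (5)(0.125) + (6)(0.125) + (7)(0.5) = 5.875
E[Z²] = (4)²(0.25) + (5)²(0.125) + (6)²(0.125) + (7)²(0.5) = 36.125
Var(Z) = E[Z²] − (E[Z])² = 36.125 − (5.875)² = 1.609375
σ(Z) = √1.609375 ≈ 1.27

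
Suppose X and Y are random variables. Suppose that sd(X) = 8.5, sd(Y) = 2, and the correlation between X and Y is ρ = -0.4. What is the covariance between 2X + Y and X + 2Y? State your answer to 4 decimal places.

118.5000

V(X) = (8.5)² = 72.25;  V(Y) = (2)² = 4
cov(X,Y) = ρ·sd(X)·sd(Y) = -0.4·8.5·2 = -6.8
cov(2X + Y, X + 2Y) = (2)(1)V(X) + (1)(2)V(Y) + [(2)(2) + (1)(1)]cov(X,Y)
= 2·72.25 + 2·4 + 5·-6.8 = 118.5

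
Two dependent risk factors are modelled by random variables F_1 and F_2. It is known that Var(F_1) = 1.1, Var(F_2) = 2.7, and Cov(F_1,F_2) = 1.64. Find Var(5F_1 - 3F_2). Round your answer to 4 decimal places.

2.6000

Var(5F_1 - 3F_2) = (5)²·Var(F_1) + (-3)²·Var(F_2) + 2·(5)·(-3)·Cov(F_1,F_2)
= 25·1.1 + 9·2.7 + -30·1.64 = 2.6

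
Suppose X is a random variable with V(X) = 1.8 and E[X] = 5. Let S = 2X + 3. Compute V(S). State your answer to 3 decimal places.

V(2X + 3) = (2)²·V(X) = 4·1.8 = 7.2

7.200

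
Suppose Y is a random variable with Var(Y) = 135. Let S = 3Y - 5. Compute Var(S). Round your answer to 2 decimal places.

Var(3Y - 5) = (3)²·Var(Y) = 9·135 = 1215

1215.00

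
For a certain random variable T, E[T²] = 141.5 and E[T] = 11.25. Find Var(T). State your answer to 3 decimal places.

14.938

Var(T) = 141.5 − (11.25)² = 14.9375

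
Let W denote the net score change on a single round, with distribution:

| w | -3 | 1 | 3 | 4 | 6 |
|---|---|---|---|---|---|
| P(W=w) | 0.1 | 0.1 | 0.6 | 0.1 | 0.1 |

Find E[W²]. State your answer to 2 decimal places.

11.60

E[W²] = (-3)²(0.1) + (1)²(0.1) + (3)²(0.6) + (4)²(0.1) + (6)²(0.1) = 11.6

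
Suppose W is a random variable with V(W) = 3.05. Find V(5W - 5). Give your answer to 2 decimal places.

V(5W - 5) = (5)²·V(W) = 25·3.05 = 76.25

76.25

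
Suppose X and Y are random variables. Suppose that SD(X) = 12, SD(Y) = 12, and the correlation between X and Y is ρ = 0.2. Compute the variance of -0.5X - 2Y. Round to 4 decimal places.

Var(X) = (12)² = 144;  Var(Y) = (12)² = 144
cov(X,Y) = ρ·SD(X)·SD(Y) = 0.2·12·12 = 28.8
Var(-0.5X - 2Y) = (-0.5)²·Var(X) + (-2)²·Var(Y) + 2·(-0.5)·(-2)·cov(X,Y)
= 0.25·144 + 4·144 + 2·28.8 = 669.6

669.6000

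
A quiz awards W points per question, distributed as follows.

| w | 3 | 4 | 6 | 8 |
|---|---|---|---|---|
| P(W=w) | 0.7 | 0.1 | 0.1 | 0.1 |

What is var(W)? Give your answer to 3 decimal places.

2.690

E[W] = (3)(0.7) + (4)(0.1) + (6)(0.1) + (8)(0.1) = 3.9
E[W²] = (3)²(0.7) + (4)²(0.1) + (6)²(0.1) + (8)²(0.1) = 17.9
var(W) = E[W²] − (E[W])² = 17.9 − (3.9)² = 2.69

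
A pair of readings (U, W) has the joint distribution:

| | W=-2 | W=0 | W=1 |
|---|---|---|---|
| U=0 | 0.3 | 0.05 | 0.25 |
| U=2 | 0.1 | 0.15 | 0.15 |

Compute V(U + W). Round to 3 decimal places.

E[U] = 0.8,  E[W] = -0.4,  E[UW] = -0.1
V(U) = 1.6 − (0.8)² = 0.96;  V(W) = 2 − (-0.4)² = 1.84
Cov(U,W) = -0.1 − (0.8)(-0.4) = 0.22
V(U + W) = (1)²·0.96 + (1)²·1.84 + 2·(1)·(1)·0.22 = 3.24

3.240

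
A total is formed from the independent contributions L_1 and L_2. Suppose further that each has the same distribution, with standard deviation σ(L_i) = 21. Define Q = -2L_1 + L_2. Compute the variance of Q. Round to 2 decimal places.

2205.00

Var(L_i) = (21)² = 441
By independence, Var(Q) = (-2)²Var(L_1) + (1)²Var(L_2)
= (-2)²·441 + (1)²·441 = 2205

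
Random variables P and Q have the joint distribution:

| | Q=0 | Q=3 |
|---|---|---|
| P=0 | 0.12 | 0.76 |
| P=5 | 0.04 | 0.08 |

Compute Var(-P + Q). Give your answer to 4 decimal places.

E[P] = 0.6,  E[Q] = 2.52,  E[PQ] = 1.2
Var(P) = 3 − (0.6)² = 2.64;  Var(Q) = 7.56 − (2.52)² = 1.2096
Cov(P,Q) = 1.2 − (0.6)(2.52) = -0.312
Var(-P + Q) = (-1)²·2.64 + (1)²·1.2096 + 2·(-1)·(1)·-0.312 = 4.4736

4.4736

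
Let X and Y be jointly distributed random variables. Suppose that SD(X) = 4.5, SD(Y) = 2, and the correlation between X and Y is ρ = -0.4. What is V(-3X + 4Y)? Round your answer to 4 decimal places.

V(X) = (4.5)² = 20.25;  V(Y) = (2)² = 4
cov(X,Y) = ρ·SD(X)·SD(Y) = -0.4·4.5·2 = -3.6
V(-3X + 4Y) = (-3)²·V(X) + (4)²·V(Y) + 2·(-3)·(4)·cov(X,Y)
= 9·20.25 + 16·4 + -24·-3.6 = 332.65

332.6500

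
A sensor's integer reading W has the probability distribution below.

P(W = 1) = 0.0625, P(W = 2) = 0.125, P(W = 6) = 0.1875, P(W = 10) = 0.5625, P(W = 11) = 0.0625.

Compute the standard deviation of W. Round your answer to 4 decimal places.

3.3260

E[W] = (1)(0.0625) + (2)(0.125) + (6)(0.1875) + (10)(0.5625) + (11)(0.0625) = 7.75
E[W²] = (1)²(0.0625) + (2)²(0.125) + (6)²(0.1875) + (10)²(0.5625) + (11)²(0.0625) = 71.125
Var(W) = E[W²] − (E[W])² = 71.125 − (7.75)² = 11.0625
SD(W) = √11.0625 ≈ 3.3260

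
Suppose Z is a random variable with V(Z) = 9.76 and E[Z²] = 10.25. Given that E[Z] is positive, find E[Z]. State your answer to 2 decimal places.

0.70

(E[Z])² = E[Z²] − V(Z) = 10.25 − 9.76 = 0.49
E[Z] = √0.49 = 0.7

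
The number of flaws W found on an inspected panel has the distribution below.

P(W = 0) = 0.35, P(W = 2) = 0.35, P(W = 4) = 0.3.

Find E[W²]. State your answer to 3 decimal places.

6.200

E[W²] = (0)²(0.35) + (2)²(0.35) + (4)²(0.3) = 6.2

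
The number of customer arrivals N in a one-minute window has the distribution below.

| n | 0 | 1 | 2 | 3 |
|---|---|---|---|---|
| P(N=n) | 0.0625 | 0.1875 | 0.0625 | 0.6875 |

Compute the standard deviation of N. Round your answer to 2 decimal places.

0.99

E[N] = (0)(0.0625) + (1)(0.1875) + (2)(0.0625) + (3)(0.6875) = 2.375
E[N²] = (0)²(0.0625) + (1)²(0.1875) + (2)²(0.0625) + (3)²(0.6875) = 6.625
Var(N) = E[N²] − (E[N])² = 6.625 − (2.375)² = 0.984375
sd(N) = √0.984375 ≈ 0.99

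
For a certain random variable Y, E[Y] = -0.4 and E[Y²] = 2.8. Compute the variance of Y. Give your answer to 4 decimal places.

Var(Y) = 2.8 − (-0.4)² = 2.64

2.6400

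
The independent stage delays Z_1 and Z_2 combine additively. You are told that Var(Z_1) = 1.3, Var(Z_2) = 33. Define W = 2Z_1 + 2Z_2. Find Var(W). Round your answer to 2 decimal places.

137.20

By independence, Var(W) = (2)²Var(Z_1) + (2)²Var(Z_2)
= (2)²·1.3 + (2)²·33 = 137.2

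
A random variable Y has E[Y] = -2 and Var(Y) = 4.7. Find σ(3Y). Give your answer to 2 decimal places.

Var(3Y) = (3)²·4.7 = 42.3
σ(3Y) = √42.3 ≈ 6.50

6.50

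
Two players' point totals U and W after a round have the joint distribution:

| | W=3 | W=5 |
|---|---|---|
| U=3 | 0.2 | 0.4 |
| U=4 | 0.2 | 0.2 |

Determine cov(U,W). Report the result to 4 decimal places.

E[U] = 3.4,  E[W] = 4.2
E[UW] = 14.2
cov(U,W) = E[UW] − E[U]E[W] = 14.2 − (3.4)(4.2) = -0.08

-0.0800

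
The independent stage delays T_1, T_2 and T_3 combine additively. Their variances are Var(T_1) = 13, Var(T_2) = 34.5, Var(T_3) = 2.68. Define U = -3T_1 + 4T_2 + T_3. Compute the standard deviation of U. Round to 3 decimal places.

25.917

By independence, Var(U) = (-3)²Var(T_1) + (4)²Var(T_2) + (1)²Var(T_3)
= (-3)²·13 + (4)²·34.5 + (1)²·2.68 = 671.68
sd(U) = √671.68 ≈ 25.917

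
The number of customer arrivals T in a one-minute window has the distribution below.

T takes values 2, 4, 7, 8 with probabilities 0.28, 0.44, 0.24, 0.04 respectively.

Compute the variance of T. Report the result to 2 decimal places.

3.82

E[T] = (2)(0.28) + (4)(0.44) + (7)(0.24) + (8)(0.04) = 4.32
E[T²] = (2)²(0.28) + (4)²(0.44) + (7)²(0.24) + (8)²(0.04) = 22.48
V(T) = E[T²] − (E[T])² = 22.48 − (4.32)² = 3.8176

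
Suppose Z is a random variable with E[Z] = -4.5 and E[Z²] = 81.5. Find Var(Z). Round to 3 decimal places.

61.250

Var(Z) = 81.5 − (-4.5)² = 61.25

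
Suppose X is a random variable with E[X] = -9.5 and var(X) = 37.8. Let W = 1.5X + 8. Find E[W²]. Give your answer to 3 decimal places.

E[1.5X + 8] = 1.5·-9.5 + 8 = -6.25
var(1.5X + 8) = (1.5)²·37.8 = 85.05
E[W²] = var(W) + (E[W])² = 85.05 + (-6.25)² = 124.1125

124.113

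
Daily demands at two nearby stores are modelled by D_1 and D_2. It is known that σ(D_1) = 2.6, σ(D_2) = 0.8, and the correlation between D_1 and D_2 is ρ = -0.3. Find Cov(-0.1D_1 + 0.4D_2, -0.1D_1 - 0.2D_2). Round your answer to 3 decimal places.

var(D_1) = (2.6)² = 6.76;  var(D_2) = (0.8)² = 0.64
Cov(D_1,D_2) = ρ·σ(D_1)·σ(D_2) = -0.3·2.6·0.8 = -0.624
Cov(-0.1D_1 + 0.4D_2, -0.1D_1 - 0.2D_2) = (-0.1)(-0.1)var(D_1) + (0.4)(-0.2)var(D_2) + [(-0.1)(-0.2) + (0.4)(-0.1)]Cov(D_1,D_2)
= 0.01·6.76 + -0.08·0.64 + -0.02·-0.624 = 0.02888

0.029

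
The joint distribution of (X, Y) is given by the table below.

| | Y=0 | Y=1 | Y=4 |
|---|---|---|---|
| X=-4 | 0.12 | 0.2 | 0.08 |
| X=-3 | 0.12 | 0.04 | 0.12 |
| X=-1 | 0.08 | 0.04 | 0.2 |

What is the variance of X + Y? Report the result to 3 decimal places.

6.186

E[X] = -2.76,  E[Y] = 1.88,  E[XY] = -4.48
Var(X) = 9.24 − (-2.76)² = 1.6224;  Var(Y) = 6.68 − (1.88)² = 3.1456
Cov(X,Y) = -4.48 − (-2.76)(1.88) = 0.7088
Var(X + Y) = (1)²·1.6224 + (1)²·3.1456 + 2·(1)·(1)·0.7088 = 6.1856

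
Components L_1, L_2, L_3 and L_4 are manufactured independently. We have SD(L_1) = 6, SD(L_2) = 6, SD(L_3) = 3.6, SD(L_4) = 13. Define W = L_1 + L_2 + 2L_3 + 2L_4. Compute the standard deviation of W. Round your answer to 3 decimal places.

28.281

Var(L_1) = 36, Var(L_2) = 36, Var(L_3) = 12.96, Var(L_4) = 169
By independence, Var(W) = (1)²Var(L_1) + (1)²Var(L_2) + (2)²Var(L_3) + (2)²Var(L_4)
= (1)²·36 + (1)²·36 + (2)²·12.96 + (2)²·169 = 799.84
SD(W) = √799.84 ≈ 28.281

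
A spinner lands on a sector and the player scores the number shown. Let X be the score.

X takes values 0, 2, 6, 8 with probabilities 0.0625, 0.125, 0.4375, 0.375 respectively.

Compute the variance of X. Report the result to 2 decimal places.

5.73

E[X] = (0)(0.0625) + (2)(0.125) + (6)(0.4375) + (8)(0.375) = 5.875
E[X²] = (0)²(0.0625) + (2)²(0.125) + (6)²(0.4375) + (8)²(0.375) = 40.25
V(X) = E[X²] − (E[X])² = 40.25 − (5.875)² = 5.734375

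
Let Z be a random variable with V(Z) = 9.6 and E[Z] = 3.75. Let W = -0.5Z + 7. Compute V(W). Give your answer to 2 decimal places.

V(-0.5Z + 7) = (-0.5)²·V(Z) = 0.25·9.6 = 2.4

2.40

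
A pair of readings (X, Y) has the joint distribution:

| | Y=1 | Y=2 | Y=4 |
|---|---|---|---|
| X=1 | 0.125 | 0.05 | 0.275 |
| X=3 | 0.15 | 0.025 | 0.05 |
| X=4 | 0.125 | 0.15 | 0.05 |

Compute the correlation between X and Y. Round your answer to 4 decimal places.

E[X] = 2.425,  E[Y] = 2.35
E[XY] = 5.025
Cov(X,Y) = E[XY] − E[X]E[Y] = 5.025 − (2.425)(2.35) = -0.67375
V(X) = 1.794375,  V(Y) = 1.7775
ρ = -0.67375 / √(1.794375·1.7775) ≈ -0.3773

-0.3773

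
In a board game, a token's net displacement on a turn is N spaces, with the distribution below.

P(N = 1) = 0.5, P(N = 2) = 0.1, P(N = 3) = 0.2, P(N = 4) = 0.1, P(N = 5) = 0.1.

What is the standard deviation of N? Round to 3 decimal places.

1.400

E[N] = (1)(0.5) + (2)(0.1) + (3)(0.2) + (4)(0.1) + (5)(0.1) = 2.2
E[N²] = (1)²(0.5) + (2)²(0.1) + (3)²(0.2) + (4)²(0.1) + (5)²(0.1) = 6.8
var(N) = E[N²] − (E[N])² = 6.8 − (2.2)² = 1.96
SD(N) = √1.96 ≈ 1.400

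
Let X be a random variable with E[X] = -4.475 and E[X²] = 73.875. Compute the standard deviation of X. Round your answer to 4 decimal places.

var(X) = 73.875 − (-4.475)² = 53.849375
SD(X) = √53.849375 ≈ 7.3382

7.3382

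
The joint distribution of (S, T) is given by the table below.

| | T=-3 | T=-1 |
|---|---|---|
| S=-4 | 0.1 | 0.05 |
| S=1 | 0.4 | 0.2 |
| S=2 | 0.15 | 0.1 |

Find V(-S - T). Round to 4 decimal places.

E[S] = 0.5,  E[T] = -2.3,  E[ST] = -1.1
V(S) = 4 − (0.5)² = 3.75;  V(T) = 6.2 − (-2.3)² = 0.91
Cov(S,T) = -1.1 − (0.5)(-2.3) = 0.05
V(-S - T) = (-1)²·3.75 + (-1)²·0.91 + 2·(-1)·(-1)·0.05 = 4.76

4.7600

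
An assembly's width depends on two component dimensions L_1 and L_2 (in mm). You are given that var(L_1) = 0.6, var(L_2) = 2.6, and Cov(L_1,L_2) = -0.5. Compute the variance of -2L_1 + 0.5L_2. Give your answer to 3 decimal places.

4.050

var(-2L_1 + 0.5L_2) = (-2)²·var(L_1) + (0.5)²·var(L_2) + 2·(-2)·(0.5)·Cov(L_1,L_2)
= 4·0.6 + 0.25·2.6 + -2·-0.5 = 4.05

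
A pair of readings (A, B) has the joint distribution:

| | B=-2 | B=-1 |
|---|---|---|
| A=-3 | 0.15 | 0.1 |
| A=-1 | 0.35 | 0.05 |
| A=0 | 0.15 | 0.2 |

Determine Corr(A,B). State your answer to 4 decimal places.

E[A] = -1.15,  E[B] = -1.65
E[AB] = 1.95
Cov(A,B) = E[AB] − E[A]E[B] = 1.95 − (-1.15)(-1.65) = 0.0525
V(A) = 1.3275,  V(B) = 0.2275
ρ = 0.0525 / √(1.3275·0.2275) ≈ 0.0955

0.0955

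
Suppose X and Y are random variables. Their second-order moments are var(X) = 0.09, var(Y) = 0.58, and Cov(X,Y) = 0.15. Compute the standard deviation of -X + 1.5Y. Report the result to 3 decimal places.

var(-X + 1.5Y) = (-1)²·var(X) + (1.5)²·var(Y) + 2·(-1)·(1.5)·Cov(X,Y)
= 1·0.09 + 2.25·0.58 + -3·0.15 = 0.945
sd(-X + 1.5Y) = √0.945 ≈ 0.972

0.972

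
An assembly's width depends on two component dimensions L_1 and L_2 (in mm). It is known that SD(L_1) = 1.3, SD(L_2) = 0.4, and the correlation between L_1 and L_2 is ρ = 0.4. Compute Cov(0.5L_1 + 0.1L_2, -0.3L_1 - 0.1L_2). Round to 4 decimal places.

-0.2717

Var(L_1) = (1.3)² = 1.69;  Var(L_2) = (0.4)² = 0.16
Cov(L_1,L_2) = ρ·SD(L_1)·SD(L_2) = 0.4·1.3·0.4 = 0.208
Cov(0.5L_1 + 0.1L_2, -0.3L_1 - 0.1L_2) = (0.5)(-0.3)Var(L_1) + (0.1)(-0.1)Var(L_2) + [(0.5)(-0.1) + (0.1)(-0.3)]Cov(L_1,L_2)
= -0.15·1.69 + -0.01·0.16 + -0.08·0.208 = -0.27174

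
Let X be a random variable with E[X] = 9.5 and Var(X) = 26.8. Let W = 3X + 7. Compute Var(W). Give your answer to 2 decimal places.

Var(3X + 7) = (3)²·Var(X) = 9·26.8 = 241.2

241.20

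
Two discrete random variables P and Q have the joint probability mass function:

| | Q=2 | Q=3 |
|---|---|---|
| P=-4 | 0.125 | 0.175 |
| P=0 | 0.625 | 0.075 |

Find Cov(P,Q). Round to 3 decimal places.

-0.400

E[P] = -1.2,  E[Q] = 2.25
E[PQ] = -3.1
Cov(P,Q) = E[PQ] − E[P]E[Q] = -3.1 − (-1.2)(2.25) = -0.4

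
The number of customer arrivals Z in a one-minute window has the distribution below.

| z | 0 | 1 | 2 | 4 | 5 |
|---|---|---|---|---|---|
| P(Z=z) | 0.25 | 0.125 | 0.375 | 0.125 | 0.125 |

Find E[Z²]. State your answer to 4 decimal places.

6.7500

E[Z²] = (0)²(0.25) + (1)²(0.125) + (2)²(0.375) + (4)²(0.125) + (5)²(0.125) = 6.75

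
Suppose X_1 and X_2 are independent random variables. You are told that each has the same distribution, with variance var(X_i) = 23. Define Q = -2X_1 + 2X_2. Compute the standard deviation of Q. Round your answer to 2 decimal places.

By independence, var(Q) = (-2)²var(X_1) + (2)²var(X_2)
= (-2)²·23 + (2)²·23 = 184
SD(Q) = √184 ≈ 13.56

13.56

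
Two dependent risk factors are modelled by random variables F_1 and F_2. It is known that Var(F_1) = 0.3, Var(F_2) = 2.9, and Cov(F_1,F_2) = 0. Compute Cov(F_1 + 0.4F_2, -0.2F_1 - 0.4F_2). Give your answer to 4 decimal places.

-0.5240

Cov(F_1 + 0.4F_2, -0.2F_1 - 0.4F_2) = (1)(-0.2)Var(F_1) + (0.4)(-0.4)Var(F_2) + [(1)(-0.4) + (0.4)(-0.2)]Cov(F_1,F_2)
= -0.2·0.3 + -0.16·2.9 + -0.48·0 = -0.524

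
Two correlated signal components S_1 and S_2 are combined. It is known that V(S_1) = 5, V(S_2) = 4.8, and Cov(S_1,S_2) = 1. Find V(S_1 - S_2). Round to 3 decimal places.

V(S_1 - S_2) = (1)²·V(S_1) + (-1)²·V(S_2) + 2·(1)·(-1)·Cov(S_1,S_2)
= 1·5 + 1·4.8 + -2·1 = 7.8

7.800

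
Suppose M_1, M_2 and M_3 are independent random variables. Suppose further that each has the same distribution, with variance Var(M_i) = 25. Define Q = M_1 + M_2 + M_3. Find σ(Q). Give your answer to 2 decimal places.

8.66

By independence, Var(Q) = (1)²Var(M_1) + (1)²Var(M_2) + (1)²Var(M_3)
= (1)²·25 + (1)²·25 + (1)²·25 = 75
σ(Q) = √75 ≈ 8.66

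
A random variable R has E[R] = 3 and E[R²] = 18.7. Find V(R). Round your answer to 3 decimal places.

V(R) = 18.7 − (3)² = 9.7

9.700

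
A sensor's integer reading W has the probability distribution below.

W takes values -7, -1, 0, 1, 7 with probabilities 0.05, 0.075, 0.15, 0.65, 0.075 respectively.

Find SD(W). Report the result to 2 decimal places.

2.51

E[W] = (-7)(0.05) + (-1)(0.075) + (0)(0.15) + (1)(0.65) + (7)(0.075) = 0.75
E[W²] = (-7)²(0.05) + (-1)²(0.075) + (0)²(0.15) + (1)²(0.65) + (7)²(0.075) = 6.85
V(W) = E[W²] − (E[W])² = 6.85 − (0.75)² = 6.2875
SD(W) = √6.2875 ≈ 2.51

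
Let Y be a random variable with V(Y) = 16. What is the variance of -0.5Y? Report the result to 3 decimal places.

V(-0.5Y) = (-0.5)²·V(Y) = 0.25·16 = 4

4.000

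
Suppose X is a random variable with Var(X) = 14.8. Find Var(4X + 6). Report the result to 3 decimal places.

Var(4X + 6) = (4)²·Var(X) = 16·14.8 = 236.8

236.800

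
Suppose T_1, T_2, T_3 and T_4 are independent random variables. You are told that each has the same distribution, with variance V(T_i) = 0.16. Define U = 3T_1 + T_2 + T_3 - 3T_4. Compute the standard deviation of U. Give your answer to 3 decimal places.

1.789

By independence, V(U) = (3)²V(T_1) + (1)²V(T_2) + (1)²V(T_3) + (-3)²V(T_4)
= (3)²·0.16 + (1)²·0.16 + (1)²·0.16 + (-3)²·0.16 = 3.2
sd(U) = √3.2 ≈ 1.789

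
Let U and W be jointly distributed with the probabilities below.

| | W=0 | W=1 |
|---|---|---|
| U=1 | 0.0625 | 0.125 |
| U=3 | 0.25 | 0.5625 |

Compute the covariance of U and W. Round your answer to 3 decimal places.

E[U] = 2.625,  E[W] = 0.6875
E[UW] = 1.8125
Cov(U,W) = E[UW] − E[U]E[W] = 1.8125 − (2.625)(0.6875) = 0.0078125

0.008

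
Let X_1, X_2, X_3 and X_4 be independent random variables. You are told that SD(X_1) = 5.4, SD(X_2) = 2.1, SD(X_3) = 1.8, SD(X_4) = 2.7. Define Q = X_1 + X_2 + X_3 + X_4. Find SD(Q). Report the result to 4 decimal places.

6.6408

Var(X_1) = 29.16, Var(X_2) = 4.41, Var(X_3) = 3.24, Var(X_4) = 7.29
By independence, Var(Q) = (1)²Var(X_1) + (1)²Var(X_2) + (1)²Var(X_3) + (1)²Var(X_4)
= (1)²·29.16 + (1)²·4.41 + (1)²·3.24 + (1)²·7.29 = 44.1
SD(Q) = √44.1 ≈ 6.6408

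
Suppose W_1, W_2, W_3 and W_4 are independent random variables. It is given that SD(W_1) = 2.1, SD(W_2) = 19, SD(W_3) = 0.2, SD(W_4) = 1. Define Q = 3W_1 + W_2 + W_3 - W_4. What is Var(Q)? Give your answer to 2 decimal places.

Var(W_1) = 4.41, Var(W_2) = 361, Var(W_3) = 0.04, Var(W_4) = 1
By independence, Var(Q) = (3)²Var(W_1) + (1)²Var(W_2) + (1)²Var(W_3) + (-1)²Var(W_4)
= (3)²·4.41 + (1)²·361 + (1)²·0.04 + (-1)²·1 = 401.73

401.73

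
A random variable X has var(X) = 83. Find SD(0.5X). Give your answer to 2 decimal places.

4.56

var(0.5X) = (0.5)²·83 = 20.75
SD(0.5X) = √20.75 ≈ 4.56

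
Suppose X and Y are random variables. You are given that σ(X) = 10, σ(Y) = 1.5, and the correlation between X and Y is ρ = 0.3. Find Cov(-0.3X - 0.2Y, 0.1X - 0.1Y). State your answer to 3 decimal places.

var(X) = (10)² = 100;  var(Y) = (1.5)² = 2.25
Cov(X,Y) = ρ·σ(X)·σ(Y) = 0.3·10·1.5 = 4.5
Cov(-0.3X - 0.2Y, 0.1X - 0.1Y) = (-0.3)(0.1)var(X) + (-0.2)(-0.1)var(Y) + [(-0.3)(-0.1) + (-0.2)(0.1)]Cov(X,Y)
= -0.03·100 + 0.02·2.25 + 0.01·4.5 = -2.91

-2.910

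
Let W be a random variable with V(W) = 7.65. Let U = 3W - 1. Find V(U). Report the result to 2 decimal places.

68.85

V(3W - 1) = (3)²·V(W) = 9·7.65 = 68.85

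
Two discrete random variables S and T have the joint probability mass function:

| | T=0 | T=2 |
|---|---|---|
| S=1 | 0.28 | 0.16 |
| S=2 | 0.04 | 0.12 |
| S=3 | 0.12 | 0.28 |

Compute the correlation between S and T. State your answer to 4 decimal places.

E[S] = 1.96,  E[T] = 1.12
E[ST] = 2.48
Cov(S,T) = E[ST] − E[S]E[T] = 2.48 − (1.96)(1.12) = 0.2848
V(S) = 0.8384,  V(T) = 0.9856
ρ = 0.2848 / √(0.8384·0.9856) ≈ 0.3133

0.3133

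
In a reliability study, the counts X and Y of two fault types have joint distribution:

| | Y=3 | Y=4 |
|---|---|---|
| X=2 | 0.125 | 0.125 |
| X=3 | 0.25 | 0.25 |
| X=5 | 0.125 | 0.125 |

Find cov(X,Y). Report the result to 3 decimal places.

E[X] = 3.25,  E[Y] = 3.5
E[XY] = 11.375
cov(X,Y) = E[XY] − E[X]E[Y] = 11.375 − (3.25)(3.5) = 0

0.000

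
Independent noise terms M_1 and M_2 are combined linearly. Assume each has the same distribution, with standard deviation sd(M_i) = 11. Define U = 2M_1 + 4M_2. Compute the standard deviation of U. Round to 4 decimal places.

V(M_i) = (11)² = 121
By independence, V(U) = (2)²V(M_1) + (4)²V(M_2)
= (2)²·121 + (4)²·121 = 2420
sd(U) = √2420 ≈ 49.1935

49.1935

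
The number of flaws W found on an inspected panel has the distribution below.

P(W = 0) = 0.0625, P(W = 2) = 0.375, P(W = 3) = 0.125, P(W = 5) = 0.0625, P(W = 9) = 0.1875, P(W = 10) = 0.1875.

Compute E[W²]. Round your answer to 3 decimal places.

E[W²] = (0)²(0.0625) + (2)²(0.375) + (3)²(0.125) + (5)²(0.0625) + (9)²(0.1875) + (10)²(0.1875) = 38.125

38.125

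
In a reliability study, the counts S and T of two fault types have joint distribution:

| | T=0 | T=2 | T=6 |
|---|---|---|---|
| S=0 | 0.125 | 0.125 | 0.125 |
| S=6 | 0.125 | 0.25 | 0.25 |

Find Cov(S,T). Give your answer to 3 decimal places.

0.750

E[S] = 3.75,  E[T] = 3
E[ST] = 12
Cov(S,T) = E[ST] − E[S]E[T] = 12 − (3.75)(3) = 0.75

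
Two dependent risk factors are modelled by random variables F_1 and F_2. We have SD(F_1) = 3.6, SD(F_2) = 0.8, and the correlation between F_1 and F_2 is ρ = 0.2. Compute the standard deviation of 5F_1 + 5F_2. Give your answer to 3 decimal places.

Var(F_1) = (3.6)² = 12.96;  Var(F_2) = (0.8)² = 0.64
cov(F_1,F_2) = ρ·SD(F_1)·SD(F_2) = 0.2·3.6·0.8 = 0.576
Var(5F_1 + 5F_2) = (5)²·Var(F_1) + (5)²·Var(F_2) + 2·(5)·(5)·cov(F_1,F_2)
= 25·12.96 + 25·0.64 + 50·0.576 = 368.8
SD(5F_1 + 5F_2) = √368.8 ≈ 19.204

19.204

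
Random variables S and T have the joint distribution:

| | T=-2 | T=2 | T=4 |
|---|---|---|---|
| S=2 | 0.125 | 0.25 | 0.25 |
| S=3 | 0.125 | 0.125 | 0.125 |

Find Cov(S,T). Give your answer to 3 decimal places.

-0.156

E[S] = 2.375,  E[T] = 1.75
E[ST] = 4
Cov(S,T) = E[ST] − E[S]E[T] = 4 − (2.375)(1.75) = -0.15625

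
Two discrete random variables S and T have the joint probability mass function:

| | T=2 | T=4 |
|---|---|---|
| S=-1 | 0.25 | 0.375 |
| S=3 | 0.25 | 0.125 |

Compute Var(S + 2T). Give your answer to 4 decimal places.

E[S] = 0.5,  E[T] = 3,  E[ST] = 1
Var(S) = 4 − (0.5)² = 3.75;  Var(T) = 10 − (3)² = 1
cov(S,T) = 1 − (0.5)(3) = -0.5
Var(S + 2T) = (1)²·3.75 + (2)²·1 + 2·(1)·(2)·-0.5 = 5.75

5.7500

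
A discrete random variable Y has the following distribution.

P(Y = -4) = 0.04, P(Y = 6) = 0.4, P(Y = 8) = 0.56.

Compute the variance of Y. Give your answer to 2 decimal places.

E[Y] = (-4)(0.04) + (6)(0.4) + (8)(0.56) = 6.72
E[Y²] = (-4)²(0.04) + (6)²(0.4) + (8)²(0.56) = 50.88
Var(Y) = E[Y²] − (E[Y])² = 50.88 − (6.72)² = 5.7216

5.72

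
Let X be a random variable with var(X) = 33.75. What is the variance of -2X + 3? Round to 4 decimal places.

135.0000

var(-2X + 3) = (-2)²·var(X) = 4·33.75 = 135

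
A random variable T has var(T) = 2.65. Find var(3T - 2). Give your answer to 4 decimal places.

var(3T - 2) = (3)²·var(T) = 9·2.65 = 23.85

23.8500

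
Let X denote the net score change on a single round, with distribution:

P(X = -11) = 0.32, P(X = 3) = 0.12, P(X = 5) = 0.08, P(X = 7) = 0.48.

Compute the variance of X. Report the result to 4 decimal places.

64.9600

E[X] = (-11)(0.32) + (3)(0.12) + (5)(0.08) + (7)(0.48) = 0.6
E[X²] = (-11)²(0.32) + (3)²(0.12) + (5)²(0.08) + (7)²(0.48) = 65.32
Var(X) = E[X²] − (E[X])² = 65.32 − (0.6)² = 64.96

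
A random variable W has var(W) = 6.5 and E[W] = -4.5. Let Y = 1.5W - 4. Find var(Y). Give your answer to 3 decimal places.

var(1.5W - 4) = (1.5)²·var(W) = 2.25·6.5 = 14.625

14.625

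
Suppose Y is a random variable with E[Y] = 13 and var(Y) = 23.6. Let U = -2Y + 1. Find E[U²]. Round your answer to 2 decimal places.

E[-2Y + 1] = -2·13 + 1 = -25
var(-2Y + 1) = (-2)²·23.6 = 94.4
E[U²] = var(U) + (E[U])² = 94.4 + (-25)² = 719.4

719.40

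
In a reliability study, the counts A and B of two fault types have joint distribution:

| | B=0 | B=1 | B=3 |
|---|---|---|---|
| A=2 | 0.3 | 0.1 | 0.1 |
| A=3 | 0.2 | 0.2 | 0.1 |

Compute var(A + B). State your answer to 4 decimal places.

1.6400

E[A] = 2.5,  E[B] = 0.9,  E[AB] = 2.3
var(A) = 6.5 − (2.5)² = 0.25;  var(B) = 2.1 − (0.9)² = 1.29
Cov(A,B) = 2.3 − (2.5)(0.9) = 0.05
var(A + B) = (1)²·0.25 + (1)²·1.29 + 2·(1)·(1)·0.05 = 1.64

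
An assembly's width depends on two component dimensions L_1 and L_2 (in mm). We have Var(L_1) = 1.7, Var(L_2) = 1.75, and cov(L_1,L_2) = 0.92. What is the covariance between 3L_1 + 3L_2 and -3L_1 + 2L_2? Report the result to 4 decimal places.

-7.5600

cov(3L_1 + 3L_2, -3L_1 + 2L_2) = (3)(-3)Var(L_1) + (3)(2)Var(L_2) + [(3)(2) + (3)(-3)]cov(L_1,L_2)
= -9·1.7 + 6·1.75 + -3·0.92 = -7.56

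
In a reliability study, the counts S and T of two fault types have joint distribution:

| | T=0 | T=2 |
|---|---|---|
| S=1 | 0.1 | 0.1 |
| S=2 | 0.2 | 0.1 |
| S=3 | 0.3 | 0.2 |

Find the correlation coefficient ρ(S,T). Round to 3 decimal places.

-0.052

E[S] = 2.3,  E[T] = 0.8
E[ST] = 1.8
Cov(S,T) = E[ST] − E[S]E[T] = 1.8 − (2.3)(0.8) = -0.04
Var(S) = 0.61,  Var(T) = 0.96
ρ = -0.04 / √(0.61·0.96) ≈ -0.052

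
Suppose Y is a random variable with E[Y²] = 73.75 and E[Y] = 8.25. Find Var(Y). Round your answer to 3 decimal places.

5.688

Var(Y) = 73.75 − (8.25)² = 5.6875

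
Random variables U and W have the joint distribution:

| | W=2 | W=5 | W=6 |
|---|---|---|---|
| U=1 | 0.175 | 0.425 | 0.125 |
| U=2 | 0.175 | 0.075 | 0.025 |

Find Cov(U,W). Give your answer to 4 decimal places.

-0.2525

E[U] = 1.275,  E[W] = 4.1
E[UW] = 4.975
Cov(U,W) = E[UW] − E[U]E[W] = 4.975 − (1.275)(4.1) = -0.2525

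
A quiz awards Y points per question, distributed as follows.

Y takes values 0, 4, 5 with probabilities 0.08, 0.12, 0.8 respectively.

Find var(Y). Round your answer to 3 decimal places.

E[Y] = (0)(0.08) + (4)(0.12) + (5)(0.8) = 4.48
E[Y²] = (0)²(0.08) + (4)²(0.12) + (5)²(0.8) = 21.92
var(Y) = E[Y²] − (E[Y])² = 21.92 − (4.48)² = 1.8496

1.850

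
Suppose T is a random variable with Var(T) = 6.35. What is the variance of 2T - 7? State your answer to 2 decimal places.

Var(2T - 7) = (2)²·Var(T) = 4·6.35 = 25.4

25.40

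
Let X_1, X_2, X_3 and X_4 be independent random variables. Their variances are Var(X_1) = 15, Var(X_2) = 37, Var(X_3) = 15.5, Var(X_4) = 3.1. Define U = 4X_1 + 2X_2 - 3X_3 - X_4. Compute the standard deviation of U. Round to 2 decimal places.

23.03

By independence, Var(U) = (4)²Var(X_1) + (2)²Var(X_2) + (-3)²Var(X_3) + (-1)²Var(X_4)
= (4)²·15 + (2)²·37 + (-3)²·15.5 + (-1)²·3.1 = 530.6
SD(U) = √530.6 ≈ 23.03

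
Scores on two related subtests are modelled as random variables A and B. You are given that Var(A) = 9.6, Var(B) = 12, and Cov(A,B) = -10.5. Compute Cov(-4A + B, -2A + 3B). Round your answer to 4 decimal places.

259.8000

Cov(-4A + B, -2A + 3B) = (-4)(-2)Var(A) + (1)(3)Var(B) + [(-4)(3) + (1)(-2)]Cov(A,B)
= 8·9.6 + 3·12 + -14·-10.5 = 259.8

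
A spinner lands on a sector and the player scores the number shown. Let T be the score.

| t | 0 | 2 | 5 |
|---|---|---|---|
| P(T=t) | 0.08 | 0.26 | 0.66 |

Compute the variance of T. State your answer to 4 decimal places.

E[T] = (0)(0.08) + (2)(0.26) + (5)(0.66) = 3.82
E[T²] = (0)²(0.08) + (2)²(0.26) + (5)²(0.66) = 17.54
Var(T) = E[T²] − (E[T])² = 17.54 − (3.82)² = 2.9476

2.9476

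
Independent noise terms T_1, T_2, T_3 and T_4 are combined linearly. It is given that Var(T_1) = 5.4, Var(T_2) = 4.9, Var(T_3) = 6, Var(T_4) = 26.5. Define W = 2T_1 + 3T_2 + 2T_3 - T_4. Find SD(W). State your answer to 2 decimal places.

By independence, Var(W) = (2)²Var(T_1) + (3)²Var(T_2) + (2)²Var(T_3) + (-1)²Var(T_4)
= (2)²·5.4 + (3)²·4.9 + (2)²·6 + (-1)²·26.5 = 116.2
SD(W) = √116.2 ≈ 10.78

10.78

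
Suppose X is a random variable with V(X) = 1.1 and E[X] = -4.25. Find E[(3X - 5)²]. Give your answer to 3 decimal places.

E[3X - 5] = 3·-4.25 − 5 = -17.75
V(3X - 5) = (3)²·1.1 = 9.9
E[(3X - 5)²] = V((3X - 5)) + (E[(3X - 5)])² = 9.9 + (-17.75)² = 324.9625

324.963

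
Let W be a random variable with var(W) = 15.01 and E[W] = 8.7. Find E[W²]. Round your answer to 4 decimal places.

E[W²] = var(W) + (E[W])² = 15.01 + (8.7)² = 90.7

90.7000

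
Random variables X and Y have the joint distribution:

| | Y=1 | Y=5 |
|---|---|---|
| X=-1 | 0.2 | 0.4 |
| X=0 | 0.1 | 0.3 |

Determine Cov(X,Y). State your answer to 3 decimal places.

0.080

E[X] = -0.6,  E[Y] = 3.8
E[XY] = -2.2
Cov(X,Y) = E[XY] − E[X]E[Y] = -2.2 − (-0.6)(3.8) = 0.08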